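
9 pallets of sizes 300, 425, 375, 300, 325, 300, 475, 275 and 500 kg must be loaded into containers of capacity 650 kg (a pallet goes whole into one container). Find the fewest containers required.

Total = 500 + 475 + 425 + 375 + 325 + 300 + 300 + 300 + 275 = 3275 kg.
Lower bound: ⌈3275/650⌉ = 6 containers.
A packing using 6 containers:
  container 1: 500 = 500
  container 2: 475 = 475
  container 3: 425 = 425
  container 4: 375 + 275 = 650
  container 5: 325 + 300 = 625
  container 6: 300 + 300 = 600
This matches the lower bound, so 6 is optimal.

6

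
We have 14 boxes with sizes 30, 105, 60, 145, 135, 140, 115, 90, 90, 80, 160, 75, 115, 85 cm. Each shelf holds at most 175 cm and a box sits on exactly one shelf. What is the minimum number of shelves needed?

Total = 160 + 145 + 140 + 135 + 115 + 115 + 105 + 90 + 90 + 85 + 80 + 75 + 60 + 30 = 1425 cm.
Lower bound: ⌈1425/175⌉ = 9 shelves.
A packing using 10 shelves:
  shelf 1: 160 = 160
  shelf 2: 145 + 30 = 175
  shelf 3: 140 = 140
  shelf 4: 135 = 135
  shelf 5: 115 + 60 = 175
  shelf 6: 115 = 115
  shelf 7: 105 = 105
  shelf 8: 90 + 85 = 175
  shelf 9: 90 + 80 = 170
  shelf 10: 75 = 75
No arrangement into 9 shelves stays within capacity, so 10 is optimal.

10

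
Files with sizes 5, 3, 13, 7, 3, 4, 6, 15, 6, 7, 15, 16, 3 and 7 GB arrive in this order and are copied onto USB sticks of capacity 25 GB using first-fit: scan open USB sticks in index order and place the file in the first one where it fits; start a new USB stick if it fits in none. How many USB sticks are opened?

5

  5 → USB stick 1 (new)  [load 5/25]
  3 → USB stick 1  [load 8/25]
  13 → USB stick 1  [load 21/25]
  7 → USB stick 2 (new)  [load 7/25]
  3 → USB stick 1  [load 24/25]
  4 → USB stick 2  [load 11/25]
  6 → USB stick 2  [load 17/25]
  15 → USB stick 3 (new)  [load 15/25]
  6 → USB stick 2  [load 23/25]
  7 → USB stick 3  [load 22/25]
  15 → USB stick 4 (new)  [load 15/25]
  16 → USB stick 5 (new)  [load 16/25]
  3 → USB stick 3  [load 25/25]
  7 → USB stick 4  [load 22/25]
5 USB sticks opened.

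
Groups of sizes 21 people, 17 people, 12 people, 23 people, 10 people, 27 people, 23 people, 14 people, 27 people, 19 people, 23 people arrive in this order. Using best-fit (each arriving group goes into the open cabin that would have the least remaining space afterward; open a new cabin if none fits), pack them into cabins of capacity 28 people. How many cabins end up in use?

9

  21 → cabin 1 (new)  [load 21/28]
  17 → cabin 2 (new)  [load 17/28]
  12 → cabin 3 (new)  [load 12/28]
  23 → cabin 4 (new)  [load 23/28]
  10 → cabin 2  [load 27/28]
  27 → cabin 5 (new)  [load 27/28]
  23 → cabin 6 (new)  [load 23/28]
  14 → cabin 3  [load 26/28]
  27 → cabin 7 (new)  [load 27/28]
  19 → cabin 8 (new)  [load 19/28]
  23 → cabin 9 (new)  [load 23/28]
9 cabins opened.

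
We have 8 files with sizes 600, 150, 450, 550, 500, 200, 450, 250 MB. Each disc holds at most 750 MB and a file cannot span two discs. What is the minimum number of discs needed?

5

Total = 600 + 550 + 500 + 450 + 450 + 250 + 200 + 150 = 3150 MB.
Lower bound: ⌈3150/750⌉ = 5 discs.
A packing using 5 discs:
  disc 1: 600 + 150 = 750
  disc 2: 550 + 200 = 750
  disc 3: 500 + 250 = 750
  disc 4: 450 = 450
  disc 5: 450 = 450
This matches the lower bound, so 5 is optimal.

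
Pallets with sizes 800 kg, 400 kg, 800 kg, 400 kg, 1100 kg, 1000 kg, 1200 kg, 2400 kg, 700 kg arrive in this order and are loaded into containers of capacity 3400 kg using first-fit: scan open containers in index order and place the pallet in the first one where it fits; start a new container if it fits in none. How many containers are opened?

  800 → container 1 (new)  [load 800/3400]
  400 → container 1  [load 1200/3400]
  800 → container 1  [load 2000/3400]
  400 → container 1  [load 2400/3400]
  1100 → container 2 (new)  [load 1100/3400]
  1000 → container 1  [load 3400/3400]
  1200 → container 2  [load 2300/3400]
  2400 → container 3 (new)  [load 2400/3400]
  700 → container 2  [load 3000/3400]
3 containers opened.

3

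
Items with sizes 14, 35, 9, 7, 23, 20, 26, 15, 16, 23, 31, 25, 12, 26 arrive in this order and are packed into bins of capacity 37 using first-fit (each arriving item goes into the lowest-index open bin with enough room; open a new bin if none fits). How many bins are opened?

10

  14 → bin 1 (new)  [load 14/37]
  35 → bin 2 (new)  [load 35/37]
  9 → bin 1  [load 23/37]
  7 → bin 1  [load 30/37]
  23 → bin 3 (new)  [load 23/37]
  20 → bin 4 (new)  [load 20/37]
  26 → bin 5 (new)  [load 26/37]
  15 → bin 4  [load 35/37]
  16 → bin 6 (new)  [load 16/37]
  23 → bin 7 (new)  [load 23/37]
  31 → bin 8 (new)  [load 31/37]
  25 → bin 9 (new)  [load 25/37]
  12 → bin 3  [load 35/37]
  26 → bin 10 (new)  [load 26/37]
10 bins opened.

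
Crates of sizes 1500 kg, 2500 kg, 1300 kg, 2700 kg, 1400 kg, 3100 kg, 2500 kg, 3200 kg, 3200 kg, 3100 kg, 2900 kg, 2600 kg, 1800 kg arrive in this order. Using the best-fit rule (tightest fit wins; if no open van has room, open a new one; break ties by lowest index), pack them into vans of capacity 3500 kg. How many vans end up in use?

11

  1500 → van 1 (new)  [load 1500/3500]
  2500 → van 2 (new)  [load 2500/3500]
  1300 → van 1  [load 2800/3500]
  2700 → van 3 (new)  [load 2700/3500]
  1400 → van 4 (new)  [load 1400/3500]
  3100 → van 5 (new)  [load 3100/3500]
  2500 → van 6 (new)  [load 2500/3500]
  3200 → van 7 (new)  [load 3200/3500]
  3200 → van 8 (new)  [load 3200/3500]
  3100 → van 9 (new)  [load 3100/3500]
  2900 → van 10 (new)  [load 2900/3500]
  2600 → van 11 (new)  [load 2600/3500]
  1800 → van 4  [load 3200/3500]
11 vans opened.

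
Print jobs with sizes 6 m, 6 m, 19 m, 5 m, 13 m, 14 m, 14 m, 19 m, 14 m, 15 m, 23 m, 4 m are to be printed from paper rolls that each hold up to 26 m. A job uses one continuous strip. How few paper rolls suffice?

8

Total = 23 + 19 + 19 + 15 + 14 + 14 + 14 + 13 + 6 + 6 + 5 + 4 = 152 m.
Lower bound: ⌈152/26⌉ = 6 paper rolls.
Also, 7 print jobs each exceed 13 m, and no two of those can share a roll, so at least 7 paper rolls are needed.
A packing using 8 paper rolls:
  roll 1: 23 = 23
  roll 2: 19 + 6 = 25
  roll 3: 19 + 6 = 25
  roll 4: 15 + 5 + 4 = 24
  roll 5: 14 = 14
  roll 6: 14 = 14
  roll 7: 14 = 14
  roll 8: 13 = 13
No arrangement into 7 paper rolls stays within capacity, so 8 is optimal.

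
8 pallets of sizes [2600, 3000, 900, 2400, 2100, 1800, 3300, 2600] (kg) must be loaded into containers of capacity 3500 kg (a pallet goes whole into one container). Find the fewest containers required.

7

Total = 3300 + 3000 + 2600 + 2600 + 2400 + 2100 + 1800 + 900 = 18700 kg.
Lower bound: ⌈18700/3500⌉ = 6 containers.
Also, 7 pallets each exceed 1750 kg, and no two of those can share a container, so at least 7 containers are needed.
A packing using 7 containers:
  container 1: 3300 = 3300
  container 2: 3000 = 3000
  container 3: 2600 + 900 = 3500
  container 4: 2600 = 2600
  container 5: 2400 = 2400
  container 6: 2100 = 2100
  container 7: 1800 = 1800
This matches the lower bound, so 7 is optimal.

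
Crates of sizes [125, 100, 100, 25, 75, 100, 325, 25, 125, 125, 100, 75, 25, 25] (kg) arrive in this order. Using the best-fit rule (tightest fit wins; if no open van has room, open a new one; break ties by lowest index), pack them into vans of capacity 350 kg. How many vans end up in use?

  125 → van 1 (new)  [load 125/350]
  100 → van 1  [load 225/350]
  100 → van 1  [load 325/350]
  25 → van 1  [load 350/350]
  75 → van 2 (new)  [load 75/350]
  100 → van 2  [load 175/350]
  325 → van 3 (new)  [load 325/350]
  25 → van 3  [load 350/350]
  125 → van 2  [load 300/350]
  125 → van 4 (new)  [load 125/350]
  100 → van 4  [load 225/350]
  75 → van 4  [load 300/350]
  25 → van 2  [load 325/350]
  25 → van 2  [load 350/350]
4 vans opened.

4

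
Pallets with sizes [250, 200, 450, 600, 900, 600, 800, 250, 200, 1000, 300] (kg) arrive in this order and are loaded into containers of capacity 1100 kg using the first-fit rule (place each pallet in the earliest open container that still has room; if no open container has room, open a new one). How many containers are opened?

6

  250 → container 1 (new)  [load 250/1100]
  200 → container 1  [load 450/1100]
  450 → container 1  [load 900/1100]
  600 → container 2 (new)  [load 600/1100]
  900 → container 3 (new)  [load 900/1100]
  600 → container 4 (new)  [load 600/1100]
  800 → container 5 (new)  [load 800/1100]
  250 → container 2  [load 850/1100]
  200 → container 1  [load 1100/1100]
  1000 → container 6 (new)  [load 1000/1100]
  300 → container 4  [load 900/1100]
6 containers opened.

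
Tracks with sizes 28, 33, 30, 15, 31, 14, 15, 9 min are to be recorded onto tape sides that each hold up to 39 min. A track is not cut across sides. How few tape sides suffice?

Total = 33 + 31 + 30 + 28 + 15 + 15 + 14 + 9 = 175 min.
Lower bound: ⌈175/39⌉ = 5 tape sides.
A packing using 6 tape sides:
  side 1: 33 = 33
  side 2: 31 = 31
  side 3: 30 + 9 = 39
  side 4: 28 = 28
  side 5: 15 + 15 = 30
  side 6: 14 = 14
No arrangement into 5 tape sides stays within capacity, so 6 is optimal.

6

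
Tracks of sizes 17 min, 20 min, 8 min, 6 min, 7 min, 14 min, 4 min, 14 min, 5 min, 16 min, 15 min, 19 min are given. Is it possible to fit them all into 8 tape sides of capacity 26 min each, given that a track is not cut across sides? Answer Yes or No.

Yes

A valid assignment using 7 tape sides:
  side 1: 20 + 6 = 26
  side 2: 19 + 7 = 26
  side 3: 17 + 8 = 25
  side 4: 16 + 5 + 4 = 25
  side 5: 15 = 15
  side 6: 14 = 14
  side 7: 14 = 14
That uses only 7 ≤ 8, so 8 tape sides are enough.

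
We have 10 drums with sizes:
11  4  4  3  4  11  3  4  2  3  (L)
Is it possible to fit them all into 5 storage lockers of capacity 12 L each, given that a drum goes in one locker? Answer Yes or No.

Yes

A valid assignment using 5 storage lockers:
  locker 1: 11 = 11
  locker 2: 11 = 11
  locker 3: 4 + 4 + 4 = 12
  locker 4: 4 + 3 + 3 + 2 = 12
  locker 5: 3 = 3
Every load is within 12 L, so 5 storage lockers suffice.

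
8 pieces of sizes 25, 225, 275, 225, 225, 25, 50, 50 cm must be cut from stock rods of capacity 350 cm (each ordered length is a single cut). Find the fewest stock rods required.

4

Total = 275 + 225 + 225 + 225 + 50 + 50 + 25 + 25 = 1100 cm.
Lower bound: ⌈1100/350⌉ = 4 stock rods.
A packing using 4 stock rods:
  stock rod 1: 275 + 50 + 25 = 350
  stock rod 2: 225 + 50 + 25 = 300
  stock rod 3: 225 = 225
  stock rod 4: 225 = 225
This matches the lower bound, so 4 is optimal.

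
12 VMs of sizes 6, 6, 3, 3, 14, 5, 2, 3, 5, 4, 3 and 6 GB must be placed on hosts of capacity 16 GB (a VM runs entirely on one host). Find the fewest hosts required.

Total = 14 + 6 + 6 + 6 + 5 + 5 + 4 + 3 + 3 + 3 + 3 + 2 = 60 GB.
Lower bound: ⌈60/16⌉ = 4 hosts.
A packing using 4 hosts:
  host 1: 14 + 2 = 16
  host 2: 6 + 6 + 4 = 16
  host 3: 6 + 5 + 5 = 16
  host 4: 3 + 3 + 3 + 3 = 12
This matches the lower bound, so 4 is optimal.

4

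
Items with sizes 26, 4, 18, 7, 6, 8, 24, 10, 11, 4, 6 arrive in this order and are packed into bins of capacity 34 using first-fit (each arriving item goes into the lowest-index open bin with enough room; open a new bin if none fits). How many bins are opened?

  26 → bin 1 (new)  [load 26/34]
  4 → bin 1  [load 30/34]
  18 → bin 2 (new)  [load 18/34]
  7 → bin 2  [load 25/34]
  6 → bin 2  [load 31/34]
  8 → bin 3 (new)  [load 8/34]
  24 → bin 3  [load 32/34]
  10 → bin 4 (new)  [load 10/34]
  11 → bin 4  [load 21/34]
  4 → bin 1  [load 34/34]
  6 → bin 4  [load 27/34]
4 bins opened.

4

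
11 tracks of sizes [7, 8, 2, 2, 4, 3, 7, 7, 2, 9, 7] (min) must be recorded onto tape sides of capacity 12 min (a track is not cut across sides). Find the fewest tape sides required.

Total = 9 + 8 + 7 + 7 + 7 + 7 + 4 + 3 + 2 + 2 + 2 = 58 min.
Lower bound: ⌈58/12⌉ = 5 tape sides.
Also, 6 tracks each exceed 6 min, and no two of those can share a side, so at least 6 tape sides are needed.
A packing using 6 tape sides:
  side 1: 9 + 3 = 12
  side 2: 8 + 4 = 12
  side 3: 7 + 2 + 2 = 11
  side 4: 7 + 2 = 9
  side 5: 7 = 7
  side 6: 7 = 7
This matches the lower bound, so 6 is optimal.

6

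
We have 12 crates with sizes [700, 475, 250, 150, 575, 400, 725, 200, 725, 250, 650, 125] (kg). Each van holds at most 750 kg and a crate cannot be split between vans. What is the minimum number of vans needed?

Total = 725 + 725 + 700 + 650 + 575 + 475 + 400 + 250 + 250 + 200 + 150 + 125 = 5225 kg.
Lower bound: ⌈5225/750⌉ = 7 vans.
A packing using 8 vans:
  van 1: 725 = 725
  van 2: 725 = 725
  van 3: 700 = 700
  van 4: 650 = 650
  van 5: 575 + 150 = 725
  van 6: 475 + 250 = 725
  van 7: 400 + 250 = 650
  van 8: 200 + 125 = 325
No arrangement into 7 vans stays within capacity, so 8 is optimal.

8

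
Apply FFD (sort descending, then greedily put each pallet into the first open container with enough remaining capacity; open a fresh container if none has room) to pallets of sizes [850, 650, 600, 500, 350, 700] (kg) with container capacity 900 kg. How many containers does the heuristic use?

5

Sorted descending: 850, 700, 650, 600, 500, 350.
  850 → container 1 (new)  [load 850/900]
  700 → container 2 (new)  [load 700/900]
  650 → container 3 (new)  [load 650/900]
  600 → container 4 (new)  [load 600/900]
  500 → container 5 (new)  [load 500/900]
  350 → container 5  [load 850/900]
5 containers opened.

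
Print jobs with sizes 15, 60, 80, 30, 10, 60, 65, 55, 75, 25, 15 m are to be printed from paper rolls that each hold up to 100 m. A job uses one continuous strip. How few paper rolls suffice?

6

Total = 80 + 75 + 65 + 60 + 60 + 55 + 30 + 25 + 15 + 15 + 10 = 490 m.
Lower bound: ⌈490/100⌉ = 5 paper rolls.
Also, 6 print jobs each exceed 50 m, and no two of those can share a roll, so at least 6 paper rolls are needed.
A packing using 6 paper rolls:
  roll 1: 80 + 15 = 95
  roll 2: 75 + 25 = 100
  roll 3: 65 + 30 = 95
  roll 4: 60 + 15 + 10 = 85
  roll 5: 60 = 60
  roll 6: 55 = 55
This matches the lower bound, so 6 is optimal.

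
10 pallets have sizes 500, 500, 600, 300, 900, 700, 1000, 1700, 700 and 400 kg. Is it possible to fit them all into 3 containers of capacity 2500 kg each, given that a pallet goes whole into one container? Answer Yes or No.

A valid assignment using 3 containers:
  container 1: 1700 + 700 = 2400
  container 2: 1000 + 900 + 600 = 2500
  container 3: 700 + 500 + 500 + 400 + 300 = 2400
Every load is within 2500 kg, so 3 containers suffice.

Yes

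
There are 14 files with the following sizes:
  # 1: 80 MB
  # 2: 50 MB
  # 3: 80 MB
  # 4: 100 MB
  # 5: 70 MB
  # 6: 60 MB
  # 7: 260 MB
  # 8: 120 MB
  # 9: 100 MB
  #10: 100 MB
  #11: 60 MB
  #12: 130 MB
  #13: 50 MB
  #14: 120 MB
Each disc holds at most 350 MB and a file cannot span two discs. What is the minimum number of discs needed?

Total = 260 + 130 + 120 + 120 + 100 + 100 + 100 + 80 + 80 + 70 + 60 + 60 + 50 + 50 = 1380 MB.
Lower bound: ⌈1380/350⌉ = 4 discs.
A packing using 4 discs:
  disc 1: 260 + 80 = 340
  disc 2: 130 + 120 + 100 = 350
  disc 3: 120 + 100 + 80 + 50 = 350
  disc 4: 100 + 70 + 60 + 60 + 50 = 340
This matches the lower bound, so 4 is optimal.

4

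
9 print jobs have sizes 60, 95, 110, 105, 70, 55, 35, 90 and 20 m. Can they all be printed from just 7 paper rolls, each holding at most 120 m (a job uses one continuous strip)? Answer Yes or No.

A valid assignment using 6 paper rolls:
  roll 1: 110 = 110
  roll 2: 105 = 105
  roll 3: 95 + 20 = 115
  roll 4: 90 = 90
  roll 5: 70 + 35 = 105
  roll 6: 60 + 55 = 115
That uses only 6 ≤ 7, so 7 paper rolls are enough.

Yes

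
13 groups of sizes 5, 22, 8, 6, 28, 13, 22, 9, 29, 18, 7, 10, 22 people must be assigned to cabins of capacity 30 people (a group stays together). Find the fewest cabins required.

Total = 29 + 28 + 22 + 22 + 22 + 18 + 13 + 10 + 9 + 8 + 7 + 6 + 5 = 199 people.
Lower bound: ⌈199/30⌉ = 7 cabins.
A packing using 7 cabins:
  cabin 1: 29 = 29
  cabin 2: 28 = 28
  cabin 3: 22 + 8 = 30
  cabin 4: 22 + 7 = 29
  cabin 5: 22 + 6 = 28
  cabin 6: 18 + 10 = 28
  cabin 7: 13 + 9 + 5 = 27
This matches the lower bound, so 7 is optimal.

7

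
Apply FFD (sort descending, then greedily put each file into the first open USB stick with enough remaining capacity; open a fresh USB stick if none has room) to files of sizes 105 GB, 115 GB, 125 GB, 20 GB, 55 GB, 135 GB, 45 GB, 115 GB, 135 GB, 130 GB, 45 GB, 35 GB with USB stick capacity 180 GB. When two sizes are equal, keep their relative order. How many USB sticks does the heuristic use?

Sorted descending: 135, 135, 130, 125, 115, 115, 105, 55, 45, 45, 35, 20.
  135 → USB stick 1 (new)  [load 135/180]
  135 → USB stick 2 (new)  [load 135/180]
  130 → USB stick 3 (new)  [load 130/180]
  125 → USB stick 4 (new)  [load 125/180]
  115 → USB stick 5 (new)  [load 115/180]
  115 → USB stick 6 (new)  [load 115/180]
  105 → USB stick 7 (new)  [load 105/180]
  55 → USB stick 4  [load 180/180]
  45 → USB stick 1  [load 180/180]
  45 → USB stick 2  [load 180/180]
  35 → USB stick 3  [load 165/180]
  20 → USB stick 5  [load 135/180]
7 USB sticks opened.

7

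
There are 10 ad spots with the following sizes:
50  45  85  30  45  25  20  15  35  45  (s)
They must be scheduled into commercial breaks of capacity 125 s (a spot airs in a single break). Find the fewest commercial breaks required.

Total = 85 + 50 + 45 + 45 + 45 + 35 + 30 + 25 + 20 + 15 = 395 s.
Lower bound: ⌈395/125⌉ = 4 commercial breaks.
A packing using 4 commercial breaks:
  break 1: 85 + 35 = 120
  break 2: 50 + 45 + 30 = 125
  break 3: 45 + 45 + 25 = 115
  break 4: 20 + 15 = 35
This matches the lower bound, so 4 is optimal.

4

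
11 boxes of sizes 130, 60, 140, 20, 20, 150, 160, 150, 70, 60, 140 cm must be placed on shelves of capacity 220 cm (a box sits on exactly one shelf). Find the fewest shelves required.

6

Total = 160 + 150 + 150 + 140 + 140 + 130 + 70 + 60 + 60 + 20 + 20 = 1100 cm.
Lower bound: ⌈1100/220⌉ = 5 shelves.
Also, 6 boxes each exceed 110 cm, and no two of those can share a shelf, so at least 6 shelves are needed.
A packing using 6 shelves:
  shelf 1: 160 + 60 = 220
  shelf 2: 150 + 70 = 220
  shelf 3: 150 + 60 = 210
  shelf 4: 140 + 20 + 20 = 180
  shelf 5: 140 = 140
  shelf 6: 130 = 130
This matches the lower bound, so 6 is optimal.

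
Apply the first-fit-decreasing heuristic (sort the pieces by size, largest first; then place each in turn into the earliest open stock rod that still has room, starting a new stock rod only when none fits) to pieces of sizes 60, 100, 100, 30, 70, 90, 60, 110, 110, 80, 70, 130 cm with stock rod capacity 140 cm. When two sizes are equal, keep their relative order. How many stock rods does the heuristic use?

Sorted descending: 130, 110, 110, 100, 100, 90, 80, 70, 70, 60, 60, 30.
  130 → stock rod 1 (new)  [load 130/140]
  110 → stock rod 2 (new)  [load 110/140]
  110 → stock rod 3 (new)  [load 110/140]
  100 → stock rod 4 (new)  [load 100/140]
  100 → stock rod 5 (new)  [load 100/140]
  90 → stock rod 6 (new)  [load 90/140]
  80 → stock rod 7 (new)  [load 80/140]
  70 → stock rod 8 (new)  [load 70/140]
  70 → stock rod 8  [load 140/140]
  60 → stock rod 7  [load 140/140]
  60 → stock rod 9 (new)  [load 60/140]
  30 → stock rod 2  [load 140/140]
9 stock rods opened.

9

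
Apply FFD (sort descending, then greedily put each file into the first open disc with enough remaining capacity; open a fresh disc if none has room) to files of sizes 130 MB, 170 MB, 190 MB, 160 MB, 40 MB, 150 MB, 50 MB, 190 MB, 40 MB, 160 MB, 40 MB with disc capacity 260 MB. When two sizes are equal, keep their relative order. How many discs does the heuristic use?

Sorted descending: 190, 190, 170, 160, 160, 150, 130, 50, 40, 40, 40.
  190 → disc 1 (new)  [load 190/260]
  190 → disc 2 (new)  [load 190/260]
  170 → disc 3 (new)  [load 170/260]
  160 → disc 4 (new)  [load 160/260]
  160 → disc 5 (new)  [load 160/260]
  150 → disc 6 (new)  [load 150/260]
  130 → disc 7 (new)  [load 130/260]
  50 → disc 1  [load 240/260]
  40 → disc 2  [load 230/260]
  40 → disc 3  [load 210/260]
  40 → disc 3  [load 250/260]
7 discs opened.

7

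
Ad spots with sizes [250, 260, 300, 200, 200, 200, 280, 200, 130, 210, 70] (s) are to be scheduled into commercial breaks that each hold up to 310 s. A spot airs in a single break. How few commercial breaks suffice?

Total = 300 + 280 + 260 + 250 + 210 + 200 + 200 + 200 + 200 + 130 + 70 = 2300 s.
Lower bound: ⌈2300/310⌉ = 8 commercial breaks.
Also, 9 ad spots each exceed 155 s, and no two of those can share a break, so at least 9 commercial breaks are needed.
A packing using 10 commercial breaks:
  break 1: 300 = 300
  break 2: 280 = 280
  break 3: 260 = 260
  break 4: 250 = 250
  break 5: 210 + 70 = 280
  break 6: 200 = 200
  break 7: 200 = 200
  break 8: 200 = 200
  break 9: 200 = 200
  break 10: 130 = 130
No arrangement into 9 commercial breaks stays within capacity, so 10 is optimal.

10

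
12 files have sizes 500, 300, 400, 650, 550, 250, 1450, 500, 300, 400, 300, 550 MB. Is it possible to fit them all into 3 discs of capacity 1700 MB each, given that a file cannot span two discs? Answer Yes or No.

Total = 6150 MB; ⌈6150/1700⌉ = 4.
At least 4 discs are required, but only 3 are allowed.

No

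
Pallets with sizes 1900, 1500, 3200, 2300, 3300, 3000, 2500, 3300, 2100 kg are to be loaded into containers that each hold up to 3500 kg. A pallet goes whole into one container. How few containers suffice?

Total = 3300 + 3300 + 3200 + 3000 + 2500 + 2300 + 2100 + 1900 + 1500 = 23100 kg.
Lower bound: ⌈23100/3500⌉ = 7 containers.
Also, 8 pallets each exceed 1750 kg, and no two of those can share a container, so at least 8 containers are needed.
A packing using 8 containers:
  container 1: 3300 = 3300
  container 2: 3300 = 3300
  container 3: 3200 = 3200
  container 4: 3000 = 3000
  container 5: 2500 = 2500
  container 6: 2300 = 2300
  container 7: 2100 = 2100
  container 8: 1900 + 1500 = 3400
This matches the lower bound, so 8 is optimal.

8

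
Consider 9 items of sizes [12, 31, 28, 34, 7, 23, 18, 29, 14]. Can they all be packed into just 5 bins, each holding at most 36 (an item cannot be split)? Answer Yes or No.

No

Total = 196; ⌈196/36⌉ = 6.
At least 6 bins are required, but only 5 are allowed.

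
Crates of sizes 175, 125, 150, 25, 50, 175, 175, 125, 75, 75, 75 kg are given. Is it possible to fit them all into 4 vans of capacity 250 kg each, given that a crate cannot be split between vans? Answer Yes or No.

No

Total = 1225 kg; ⌈1225/250⌉ = 5.
At least 5 vans are required, but only 4 are allowed.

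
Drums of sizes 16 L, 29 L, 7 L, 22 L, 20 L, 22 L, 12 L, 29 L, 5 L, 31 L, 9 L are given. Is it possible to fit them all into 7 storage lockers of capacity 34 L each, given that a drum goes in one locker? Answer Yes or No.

A valid assignment using 7 storage lockers:
  locker 1: 31 = 31
  locker 2: 29 + 5 = 34
  locker 3: 29 = 29
  locker 4: 22 + 12 = 34
  locker 5: 22 + 9 = 31
  locker 6: 20 + 7 = 27
  locker 7: 16 = 16
Every load is within 34 L, so 7 storage lockers suffice.

Yes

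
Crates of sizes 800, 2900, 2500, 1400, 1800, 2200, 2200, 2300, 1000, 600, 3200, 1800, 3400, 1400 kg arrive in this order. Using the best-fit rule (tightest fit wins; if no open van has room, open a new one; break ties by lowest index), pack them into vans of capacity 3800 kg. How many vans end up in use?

  800 → van 1 (new)  [load 800/3800]
  2900 → van 1  [load 3700/3800]
  2500 → van 2 (new)  [load 2500/3800]
  1400 → van 3 (new)  [load 1400/3800]
  1800 → van 3  [load 3200/3800]
  2200 → van 4 (new)  [load 2200/3800]
  2200 → van 5 (new)  [load 2200/3800]
  2300 → van 6 (new)  [load 2300/3800]
  1000 → van 2  [load 3500/3800]
  600 → van 3  [load 3800/3800]
  3200 → van 7 (new)  [load 3200/3800]
  1800 → van 8 (new)  [load 1800/3800]
  3400 → van 9 (new)  [load 3400/3800]
  1400 → van 6  [load 3700/3800]
9 vans opened.

9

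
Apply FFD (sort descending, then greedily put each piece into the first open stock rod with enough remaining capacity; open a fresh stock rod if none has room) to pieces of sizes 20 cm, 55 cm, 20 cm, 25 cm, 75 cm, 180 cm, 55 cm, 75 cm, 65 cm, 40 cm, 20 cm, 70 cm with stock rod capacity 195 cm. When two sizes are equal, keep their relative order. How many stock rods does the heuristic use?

Sorted descending: 180, 75, 75, 70, 65, 55, 55, 40, 25, 20, 20, 20.
  180 → stock rod 1 (new)  [load 180/195]
  75 → stock rod 2 (new)  [load 75/195]
  75 → stock rod 2  [load 150/195]
  70 → stock rod 3 (new)  [load 70/195]
  65 → stock rod 3  [load 135/195]
  55 → stock rod 3  [load 190/195]
  55 → stock rod 4 (new)  [load 55/195]
  40 → stock rod 2  [load 190/195]
  25 → stock rod 4  [load 80/195]
  20 → stock rod 4  [load 100/195]
  20 → stock rod 4  [load 120/195]
  20 → stock rod 4  [load 140/195]
4 stock rods opened.

4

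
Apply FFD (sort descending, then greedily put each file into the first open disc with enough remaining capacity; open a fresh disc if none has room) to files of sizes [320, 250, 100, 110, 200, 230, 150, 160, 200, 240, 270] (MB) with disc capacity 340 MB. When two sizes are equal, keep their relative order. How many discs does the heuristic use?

Sorted descending: 320, 270, 250, 240, 230, 200, 200, 160, 150, 110, 100.
  320 → disc 1 (new)  [load 320/340]
  270 → disc 2 (new)  [load 270/340]
  250 → disc 3 (new)  [load 250/340]
  240 → disc 4 (new)  [load 240/340]
  230 → disc 5 (new)  [load 230/340]
  200 → disc 6 (new)  [load 200/340]
  200 → disc 7 (new)  [load 200/340]
  160 → disc 8 (new)  [load 160/340]
  150 → disc 8  [load 310/340]
  110 → disc 5  [load 340/340]
  100 → disc 4  [load 340/340]
8 discs opened.

8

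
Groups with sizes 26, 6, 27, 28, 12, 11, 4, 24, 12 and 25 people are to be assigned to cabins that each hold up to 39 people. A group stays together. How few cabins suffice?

5

Total = 28 + 27 + 26 + 25 + 24 + 12 + 12 + 11 + 6 + 4 = 175 people.
Lower bound: ⌈175/39⌉ = 5 cabins.
A packing using 5 cabins:
  cabin 1: 28 + 11 = 39
  cabin 2: 27 + 12 = 39
  cabin 3: 26 + 12 = 38
  cabin 4: 25 + 6 + 4 = 35
  cabin 5: 24 = 24
This matches the lower bound, so 5 is optimal.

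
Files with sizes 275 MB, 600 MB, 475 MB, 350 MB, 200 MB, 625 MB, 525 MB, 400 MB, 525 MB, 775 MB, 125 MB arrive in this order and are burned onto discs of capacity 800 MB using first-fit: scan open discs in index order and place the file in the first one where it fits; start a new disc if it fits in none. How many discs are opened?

  275 → disc 1 (new)  [load 275/800]
  600 → disc 2 (new)  [load 600/800]
  475 → disc 1  [load 750/800]
  350 → disc 3 (new)  [load 350/800]
  200 → disc 2  [load 800/800]
  625 → disc 4 (new)  [load 625/800]
  525 → disc 5 (new)  [load 525/800]
  400 → disc 3  [load 750/800]
  525 → disc 6 (new)  [load 525/800]
  775 → disc 7 (new)  [load 775/800]
  125 → disc 4  [load 750/800]
7 discs opened.

7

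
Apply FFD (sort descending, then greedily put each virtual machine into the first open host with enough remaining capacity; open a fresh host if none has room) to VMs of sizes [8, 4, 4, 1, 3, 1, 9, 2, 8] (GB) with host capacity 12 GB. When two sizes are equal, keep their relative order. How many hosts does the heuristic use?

4

Sorted descending: 9, 8, 8, 4, 4, 3, 2, 1, 1.
  9 → host 1 (new)  [load 9/12]
  8 → host 2 (new)  [load 8/12]
  8 → host 3 (new)  [load 8/12]
  4 → host 2  [load 12/12]
  4 → host 3  [load 12/12]
  3 → host 1  [load 12/12]
  2 → host 4 (new)  [load 2/12]
  1 → host 4  [load 3/12]
  1 → host 4  [load 4/12]
4 hosts opened.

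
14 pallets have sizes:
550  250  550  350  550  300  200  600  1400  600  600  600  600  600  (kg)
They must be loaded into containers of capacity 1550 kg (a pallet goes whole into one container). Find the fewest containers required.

Total = 1400 + 600 + 600 + 600 + 600 + 600 + 600 + 550 + 550 + 550 + 350 + 300 + 250 + 200 = 7750 kg.
Lower bound: ⌈7750/1550⌉ = 5 containers.
A packing using 6 containers:
  container 1: 1400 = 1400
  container 2: 600 + 600 + 350 = 1550
  container 3: 600 + 600 + 300 = 1500
  container 4: 600 + 600 + 250 = 1450
  container 5: 550 + 550 + 200 = 1300
  container 6: 550 = 550
No arrangement into 5 containers stays within capacity, so 6 is optimal.

6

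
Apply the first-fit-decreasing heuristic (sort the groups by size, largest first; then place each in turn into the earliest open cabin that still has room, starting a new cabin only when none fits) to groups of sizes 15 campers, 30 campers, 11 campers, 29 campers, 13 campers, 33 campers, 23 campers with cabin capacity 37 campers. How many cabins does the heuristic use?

Sorted descending: 33, 30, 29, 23, 15, 13, 11.
  33 → cabin 1 (new)  [load 33/37]
  30 → cabin 2 (new)  [load 30/37]
  29 → cabin 3 (new)  [load 29/37]
  23 → cabin 4 (new)  [load 23/37]
  15 → cabin 5 (new)  [load 15/37]
  13 → cabin 4  [load 36/37]
  11 → cabin 5  [load 26/37]
5 cabins opened.

5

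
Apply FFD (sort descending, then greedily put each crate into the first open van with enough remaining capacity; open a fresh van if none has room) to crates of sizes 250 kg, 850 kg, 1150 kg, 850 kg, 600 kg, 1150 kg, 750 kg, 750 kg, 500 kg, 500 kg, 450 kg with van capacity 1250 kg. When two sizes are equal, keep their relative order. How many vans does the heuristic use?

Sorted descending: 1150, 1150, 850, 850, 750, 750, 600, 500, 500, 450, 250.
  1150 → van 1 (new)  [load 1150/1250]
  1150 → van 2 (new)  [load 1150/1250]
  850 → van 3 (new)  [load 850/1250]
  850 → van 4 (new)  [load 850/1250]
  750 → van 5 (new)  [load 750/1250]
  750 → van 6 (new)  [load 750/1250]
  600 → van 7 (new)  [load 600/1250]
  500 → van 5  [load 1250/1250]
  500 → van 6  [load 1250/1250]
  450 → van 7  [load 1050/1250]
  250 → van 3  [load 1100/1250]
7 vans opened.

7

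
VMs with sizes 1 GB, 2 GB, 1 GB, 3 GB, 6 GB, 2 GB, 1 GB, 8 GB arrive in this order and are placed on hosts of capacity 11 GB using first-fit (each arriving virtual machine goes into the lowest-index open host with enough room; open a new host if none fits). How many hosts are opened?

3

  1 → host 1 (new)  [load 1/11]
  2 → host 1  [load 3/11]
  1 → host 1  [load 4/11]
  3 → host 1  [load 7/11]
  6 → host 2 (new)  [load 6/11]
  2 → host 1  [load 9/11]
  1 → host 1  [load 10/11]
  8 → host 3 (new)  [load 8/11]
3 hosts opened.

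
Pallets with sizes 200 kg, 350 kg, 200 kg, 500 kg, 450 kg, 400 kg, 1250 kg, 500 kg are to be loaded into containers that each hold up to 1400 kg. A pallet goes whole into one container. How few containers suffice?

3

Total = 1250 + 500 + 500 + 450 + 400 + 350 + 200 + 200 = 3850 kg.
Lower bound: ⌈3850/1400⌉ = 3 containers.
A packing using 3 containers:
  container 1: 1250 = 1250
  container 2: 500 + 500 + 400 = 1400
  container 3: 450 + 350 + 200 + 200 = 1200
This matches the lower bound, so 3 is optimal.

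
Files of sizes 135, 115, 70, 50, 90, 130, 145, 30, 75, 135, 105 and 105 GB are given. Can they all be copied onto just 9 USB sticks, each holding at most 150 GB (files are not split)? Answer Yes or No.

A valid assignment using 9 USB sticks:
  USB stick 1: 145 = 145
  USB stick 2: 135 = 135
  USB stick 3: 135 = 135
  USB stick 4: 130 = 130
  USB stick 5: 115 + 30 = 145
  USB stick 6: 105 = 105
  USB stick 7: 105 = 105
  USB stick 8: 90 + 50 = 140
  USB stick 9: 75 + 70 = 145
Every load is within 150 GB, so 9 USB sticks suffice.

Yes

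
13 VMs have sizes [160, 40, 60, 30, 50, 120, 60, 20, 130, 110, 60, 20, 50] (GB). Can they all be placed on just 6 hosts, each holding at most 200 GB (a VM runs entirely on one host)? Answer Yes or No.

Yes

A valid assignment using 5 hosts:
  host 1: 160 + 40 = 200
  host 2: 130 + 60 = 190
  host 3: 120 + 60 + 20 = 200
  host 4: 110 + 60 + 30 = 200
  host 5: 50 + 50 + 20 = 120
That uses only 5 ≤ 6, so 6 hosts are enough.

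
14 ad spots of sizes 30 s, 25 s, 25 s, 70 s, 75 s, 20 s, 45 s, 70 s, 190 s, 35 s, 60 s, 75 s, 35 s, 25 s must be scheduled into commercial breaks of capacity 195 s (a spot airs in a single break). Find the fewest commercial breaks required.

5

Total = 190 + 75 + 75 + 70 + 70 + 60 + 45 + 35 + 35 + 30 + 25 + 25 + 25 + 20 = 780 s.
Lower bound: ⌈780/195⌉ = 4 commercial breaks.
A packing using 5 commercial breaks:
  break 1: 190 = 190
  break 2: 75 + 75 + 45 = 195
  break 3: 70 + 70 + 35 + 20 = 195
  break 4: 60 + 35 + 30 + 25 + 25 = 175
  break 5: 25 = 25
No arrangement into 4 commercial breaks stays within capacity, so 5 is optimal.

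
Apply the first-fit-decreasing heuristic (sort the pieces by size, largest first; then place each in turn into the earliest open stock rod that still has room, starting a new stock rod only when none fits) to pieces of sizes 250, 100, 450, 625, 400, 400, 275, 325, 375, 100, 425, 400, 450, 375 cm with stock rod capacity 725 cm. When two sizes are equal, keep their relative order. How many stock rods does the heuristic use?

9

Sorted descending: 625, 450, 450, 425, 400, 400, 400, 375, 375, 325, 275, 250, 100, 100.
  625 → stock rod 1 (new)  [load 625/725]
  450 → stock rod 2 (new)  [load 450/725]
  450 → stock rod 3 (new)  [load 450/725]
  425 → stock rod 4 (new)  [load 425/725]
  400 → stock rod 5 (new)  [load 400/725]
  400 → stock rod 6 (new)  [load 400/725]
  400 → stock rod 7 (new)  [load 400/725]
  375 → stock rod 8 (new)  [load 375/725]
  375 → stock rod 9 (new)  [load 375/725]
  325 → stock rod 5  [load 725/725]
  275 → stock rod 2  [load 725/725]
  250 → stock rod 3  [load 700/725]
  100 → stock rod 1  [load 725/725]
  100 → stock rod 4  [load 525/725]
9 stock rods opened.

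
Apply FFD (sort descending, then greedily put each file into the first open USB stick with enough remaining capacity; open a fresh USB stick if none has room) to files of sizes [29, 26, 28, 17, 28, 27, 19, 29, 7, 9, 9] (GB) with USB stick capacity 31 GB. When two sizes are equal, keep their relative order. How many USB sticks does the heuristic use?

9

Sorted descending: 29, 29, 28, 28, 27, 26, 19, 17, 9, 9, 7.
  29 → USB stick 1 (new)  [load 29/31]
  29 → USB stick 2 (new)  [load 29/31]
  28 → USB stick 3 (new)  [load 28/31]
  28 → USB stick 4 (new)  [load 28/31]
  27 → USB stick 5 (new)  [load 27/31]
  26 → USB stick 6 (new)  [load 26/31]
  19 → USB stick 7 (new)  [load 19/31]
  17 → USB stick 8 (new)  [load 17/31]
  9 → USB stick 7  [load 28/31]
  9 → USB stick 8  [load 26/31]
  7 → USB stick 9 (new)  [load 7/31]
9 USB sticks opened.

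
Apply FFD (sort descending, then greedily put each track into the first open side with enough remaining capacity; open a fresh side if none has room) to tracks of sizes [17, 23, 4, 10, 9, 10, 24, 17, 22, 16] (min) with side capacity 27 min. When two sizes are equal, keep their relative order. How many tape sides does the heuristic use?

6

Sorted descending: 24, 23, 22, 17, 17, 16, 10, 10, 9, 4.
  24 → side 1 (new)  [load 24/27]
  23 → side 2 (new)  [load 23/27]
  22 → side 3 (new)  [load 22/27]
  17 → side 4 (new)  [load 17/27]
  17 → side 5 (new)  [load 17/27]
  16 → side 6 (new)  [load 16/27]
  10 → side 4  [load 27/27]
  10 → side 5  [load 27/27]
  9 → side 6  [load 25/27]
  4 → side 2  [load 27/27]
6 tape sides opened.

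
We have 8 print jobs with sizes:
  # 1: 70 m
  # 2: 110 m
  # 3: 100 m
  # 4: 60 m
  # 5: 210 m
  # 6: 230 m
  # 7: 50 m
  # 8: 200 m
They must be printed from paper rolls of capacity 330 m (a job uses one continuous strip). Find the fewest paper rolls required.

4

Total = 230 + 210 + 200 + 110 + 100 + 70 + 60 + 50 = 1030 m.
Lower bound: ⌈1030/330⌉ = 4 paper rolls.
A packing using 4 paper rolls:
  roll 1: 230 + 100 = 330
  roll 2: 210 + 110 = 320
  roll 3: 200 + 70 + 60 = 330
  roll 4: 50 = 50
This matches the lower bound, so 4 is optimal.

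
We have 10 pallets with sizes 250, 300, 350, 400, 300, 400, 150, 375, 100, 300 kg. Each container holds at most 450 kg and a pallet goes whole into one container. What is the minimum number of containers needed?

Total = 400 + 400 + 375 + 350 + 300 + 300 + 300 + 250 + 150 + 100 = 2925 kg.
Lower bound: ⌈2925/450⌉ = 7 containers.
Also, 8 pallets each exceed 225 kg, and no two of those can share a container, so at least 8 containers are needed.
A packing using 8 containers:
  container 1: 400 = 400
  container 2: 400 = 400
  container 3: 375 = 375
  container 4: 350 + 100 = 450
  container 5: 300 + 150 = 450
  container 6: 300 = 300
  container 7: 300 = 300
  container 8: 250 = 250
This matches the lower bound, so 8 is optimal.

8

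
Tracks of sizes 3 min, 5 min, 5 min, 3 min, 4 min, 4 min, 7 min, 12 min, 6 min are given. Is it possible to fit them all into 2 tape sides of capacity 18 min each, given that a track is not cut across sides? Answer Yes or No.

No

Total = 49 min; ⌈49/18⌉ = 3.
At least 3 tape sides are required, but only 2 are allowed.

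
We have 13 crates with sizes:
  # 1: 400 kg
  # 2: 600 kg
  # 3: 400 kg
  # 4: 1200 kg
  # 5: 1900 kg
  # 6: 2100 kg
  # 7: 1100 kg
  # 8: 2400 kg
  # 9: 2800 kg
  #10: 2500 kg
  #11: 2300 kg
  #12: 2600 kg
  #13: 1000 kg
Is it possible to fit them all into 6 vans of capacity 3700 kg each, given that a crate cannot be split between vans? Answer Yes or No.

Total = 21300 kg; ⌈21300/3700⌉ = 6.
7 crates each exceed half the capacity and cannot share a van, forcing at least 7 vans.
At least 7 vans are required, but only 6 are allowed.

No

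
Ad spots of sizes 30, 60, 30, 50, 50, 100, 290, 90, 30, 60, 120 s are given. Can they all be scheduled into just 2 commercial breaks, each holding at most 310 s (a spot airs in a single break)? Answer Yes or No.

Total = 910 s; ⌈910/310⌉ = 3.
At least 3 commercial breaks are required, but only 2 are allowed.

No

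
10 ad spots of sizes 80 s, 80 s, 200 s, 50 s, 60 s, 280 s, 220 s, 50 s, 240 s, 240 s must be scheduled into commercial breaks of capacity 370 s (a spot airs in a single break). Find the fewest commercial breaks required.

5

Total = 280 + 240 + 240 + 220 + 200 + 80 + 80 + 60 + 50 + 50 = 1500 s.
Lower bound: ⌈1500/370⌉ = 5 commercial breaks.
A packing using 5 commercial breaks:
  break 1: 280 + 80 = 360
  break 2: 240 + 80 + 50 = 370
  break 3: 240 + 60 + 50 = 350
  break 4: 220 = 220
  break 5: 200 = 200
This matches the lower bound, so 5 is optimal.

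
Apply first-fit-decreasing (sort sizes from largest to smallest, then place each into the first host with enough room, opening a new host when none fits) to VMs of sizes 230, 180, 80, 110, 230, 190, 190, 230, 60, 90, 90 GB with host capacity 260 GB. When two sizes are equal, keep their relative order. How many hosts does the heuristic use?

8

Sorted descending: 230, 230, 230, 190, 190, 180, 110, 90, 90, 80, 60.
  230 → host 1 (new)  [load 230/260]
  230 → host 2 (new)  [load 230/260]
  230 → host 3 (new)  [load 230/260]
  190 → host 4 (new)  [load 190/260]
  190 → host 5 (new)  [load 190/260]
  180 → host 6 (new)  [load 180/260]
  110 → host 7 (new)  [load 110/260]
  90 → host 7  [load 200/260]
  90 → host 8 (new)  [load 90/260]
  80 → host 6  [load 260/260]
  60 → host 4  [load 250/260]
8 hosts opened.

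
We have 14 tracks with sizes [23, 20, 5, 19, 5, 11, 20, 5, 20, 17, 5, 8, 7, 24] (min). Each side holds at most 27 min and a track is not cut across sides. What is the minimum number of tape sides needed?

8

Total = 24 + 23 + 20 + 20 + 20 + 19 + 17 + 11 + 8 + 7 + 5 + 5 + 5 + 5 = 189 min.
Lower bound: ⌈189/27⌉ = 7 tape sides.
A packing using 8 tape sides:
  side 1: 24 = 24
  side 2: 23 = 23
  side 3: 20 + 7 = 27
  side 4: 20 + 5 = 25
  side 5: 20 + 5 = 25
  side 6: 19 + 8 = 27
  side 7: 17 + 5 + 5 = 27
  side 8: 11 = 11
No arrangement into 7 tape sides stays within capacity, so 8 is optimal.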